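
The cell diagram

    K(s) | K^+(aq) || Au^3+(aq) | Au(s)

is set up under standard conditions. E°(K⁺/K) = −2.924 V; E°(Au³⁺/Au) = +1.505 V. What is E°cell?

+4.429 V

By convention the left-hand electrode in cell notation is the anode (oxidation) and the right-hand electrode is the cathode (reduction).
E°cell = E°(right) − E°(left) = +1.505 − (−2.924) = +4.429 V.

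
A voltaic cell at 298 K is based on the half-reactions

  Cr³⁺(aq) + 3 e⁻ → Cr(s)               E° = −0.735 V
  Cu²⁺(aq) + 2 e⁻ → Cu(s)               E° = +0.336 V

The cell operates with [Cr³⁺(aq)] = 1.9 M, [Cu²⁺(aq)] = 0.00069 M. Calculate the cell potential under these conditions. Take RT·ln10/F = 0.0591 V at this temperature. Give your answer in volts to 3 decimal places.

Since E°(Cu²⁺/Cu) > E°(Cr³⁺/Cr), Cu²⁺/Cu serves as the cathode.
E°cell = +0.336 − (−0.735) = +1.071 V, with n = 6 electrons transferred.
For the overall reaction 3 Cu²⁺(aq) + 2 Cr(s) → 3 Cu(s) + 2 Cr³⁺(aq), Q = [Cr³⁺(aq)]^2 / [Cu²⁺(aq)]^3 = 1.1×10^10, giving log Q = 10.041.
By the Nernst equation, E = +1.071 − (0.0591/6)·(10.041) = +0.972 V.

+0.972 V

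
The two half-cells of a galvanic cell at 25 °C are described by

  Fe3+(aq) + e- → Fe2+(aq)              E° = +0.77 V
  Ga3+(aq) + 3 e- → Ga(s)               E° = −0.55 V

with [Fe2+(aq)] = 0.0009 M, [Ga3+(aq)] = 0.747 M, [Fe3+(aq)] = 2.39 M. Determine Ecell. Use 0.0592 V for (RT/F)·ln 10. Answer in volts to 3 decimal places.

Fe³⁺/Fe²⁺ is reduced (cathode, E° = +0.77 V) and Ga³⁺/Ga is oxidized (anode).
E°cell = +0.77 − (−0.55) = +1.32 V, with n = 3 electrons transferred.
For the overall reaction 3 Fe3+(aq) + Ga(s) → 3 Fe2+(aq) + Ga3+(aq), Q = ([Fe2+(aq)]^3·[Ga3+(aq)]) / [Fe3+(aq)]^3 = 3.99×10^−11, giving log Q = −10.399.
Applying E = E° − (RT ln10/nF)·log Q gives +1.32 − (0.0592/3)(−10.399) = +1.525 V.

+1.525 V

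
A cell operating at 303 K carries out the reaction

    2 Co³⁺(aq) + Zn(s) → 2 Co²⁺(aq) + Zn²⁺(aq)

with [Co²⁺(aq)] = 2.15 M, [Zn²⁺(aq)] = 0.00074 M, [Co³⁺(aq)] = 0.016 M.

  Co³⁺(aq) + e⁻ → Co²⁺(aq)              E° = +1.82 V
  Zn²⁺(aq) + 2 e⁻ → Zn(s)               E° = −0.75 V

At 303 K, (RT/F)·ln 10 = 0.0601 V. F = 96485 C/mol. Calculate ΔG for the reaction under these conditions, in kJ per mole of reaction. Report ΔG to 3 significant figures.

With Co³⁺/Co²⁺ reduced at the cathode, E°cell = +1.82 − (−0.75) = +2.57 V and n = 2.
Here Q = ([Co²⁺(aq)]^2·[Zn²⁺(aq)]) / [Co³⁺(aq)]^2 = 13.4 (log Q = 1.126), giving E = +2.57 − (0.0601/2)·(1.126) = +2.5362 V.
Then ΔG = −nFE = −2 × 96485 × +2.5362 J/mol = −489 kJ/mol.

−489 kJ/mol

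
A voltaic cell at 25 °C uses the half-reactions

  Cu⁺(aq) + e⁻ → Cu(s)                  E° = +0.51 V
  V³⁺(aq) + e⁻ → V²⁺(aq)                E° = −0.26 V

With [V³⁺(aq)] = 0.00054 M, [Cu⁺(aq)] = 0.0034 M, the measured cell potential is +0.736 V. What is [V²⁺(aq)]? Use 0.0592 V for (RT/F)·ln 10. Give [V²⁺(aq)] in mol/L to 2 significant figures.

With Cu⁺/Cu at the cathode and V³⁺/V²⁺ at the anode, E°cell = +0.51 − (−0.26) = +0.77 V (n = 1).
Rearranging E = E° − (0.0592/n)·log Q gives log Q = 1(+0.77 − (+0.736))/0.0592 = 0.574.
The balanced reaction is Cu⁺(aq) + V²⁺(aq) → Cu(s) + V³⁺(aq), so Q = [V³⁺(aq)] / ([Cu⁺(aq)]·[V²⁺(aq)]).
Isolating [V²⁺(aq)] in Q = 10^{0.574} yields log [V²⁺(aq)] = −1.373, i.e. 0.042 M.

0.042 M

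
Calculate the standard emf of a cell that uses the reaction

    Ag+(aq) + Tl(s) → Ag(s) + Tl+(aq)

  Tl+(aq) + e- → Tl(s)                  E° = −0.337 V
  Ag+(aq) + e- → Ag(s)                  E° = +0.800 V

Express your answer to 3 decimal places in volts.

Ag+(aq) gains electrons, so the Ag⁺/Ag couple is the cathode; the Tl⁺/Tl couple is the anode.
E°cell = E°(cathode) − E°(anode) = +0.800 − (−0.337) = +1.137 V.

+1.137 V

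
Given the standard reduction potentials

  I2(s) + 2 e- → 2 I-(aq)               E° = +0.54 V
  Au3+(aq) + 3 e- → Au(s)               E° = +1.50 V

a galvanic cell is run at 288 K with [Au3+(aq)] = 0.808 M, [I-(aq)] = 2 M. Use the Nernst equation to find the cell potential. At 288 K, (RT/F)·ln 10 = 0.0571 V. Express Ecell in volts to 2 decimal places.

+0.98 V

Since E°(Au³⁺/Au) > E°(I₂/I⁻), Au³⁺/Au serves as the cathode.
E°cell = +1.50 − (+0.54) = +0.96 V, with n = 6 electrons transferred.
Balancing gives 2 Au3+(aq) + 6 I-(aq) → 2 Au(s) + 3 I2(s); hence Q = 1 / ([Au3+(aq)]^2·[I-(aq)]^6) = 0.0239 (log Q = −1.621).
By the Nernst equation, E = +0.96 − (0.0571/6)·(−1.621) = +0.98 V.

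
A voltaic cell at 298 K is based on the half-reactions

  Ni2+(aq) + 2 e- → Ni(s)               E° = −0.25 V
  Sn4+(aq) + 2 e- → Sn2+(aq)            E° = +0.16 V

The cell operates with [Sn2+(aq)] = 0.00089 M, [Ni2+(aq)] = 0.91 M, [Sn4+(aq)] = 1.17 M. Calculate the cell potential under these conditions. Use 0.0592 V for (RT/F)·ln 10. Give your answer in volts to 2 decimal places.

Sn⁴⁺/Sn²⁺ is reduced (cathode, E° = +0.16 V) and Ni²⁺/Ni is oxidized (anode).
The standard potential is +0.16 − (−0.25) = +0.41 V and the balanced reaction transfers n = 2 electrons.
Balancing gives Sn4+(aq) + Ni(s) → Sn2+(aq) + Ni2+(aq); hence Q = ([Sn2+(aq)]·[Ni2+(aq)]) / [Sn4+(aq)] = 0.000692 (log Q = −3.160).
E = E° − (0.0592/n)·log Q = +0.41 − (0.0592/2)(−3.160) = +0.50 V.

+0.50 V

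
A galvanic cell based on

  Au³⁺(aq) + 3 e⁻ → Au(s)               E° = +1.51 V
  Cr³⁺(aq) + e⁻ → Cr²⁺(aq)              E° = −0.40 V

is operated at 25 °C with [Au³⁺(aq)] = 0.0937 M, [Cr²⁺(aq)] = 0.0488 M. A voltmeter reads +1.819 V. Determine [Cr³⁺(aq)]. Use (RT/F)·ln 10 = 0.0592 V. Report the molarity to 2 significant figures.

With Au³⁺/Au at the cathode and Cr³⁺/Cr²⁺ at the anode, E°cell = +1.51 − (−0.40) = +1.91 V (n = 3).
Rearranging E = E° − (0.0592/n)·log Q gives log Q = 3(+1.91 − (+1.819))/0.0592 = 4.611.
Balancing electrons gives Au³⁺(aq) + 3 Cr²⁺(aq) → Au(s) + 3 Cr³⁺(aq); thus Q = [Cr³⁺(aq)]^3 / ([Au³⁺(aq)]·[Cr²⁺(aq)]^3).
Solving for the unknown gives log [Cr³⁺(aq)] = −0.117, so [Cr³⁺(aq)] ≈ 0.76 M.

0.76 M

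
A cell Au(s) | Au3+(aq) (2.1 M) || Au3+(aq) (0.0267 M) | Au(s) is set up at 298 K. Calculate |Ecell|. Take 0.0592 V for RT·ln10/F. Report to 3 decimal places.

0.037 V

For a concentration cell E°cell = 0, since both electrodes use the same couple.
The compartment with the higher Au3+(aq) concentration (2.1 M) acts as the cathode; ions are reduced there and produced at the dilute (0.0267 M) anode.
With n = 3, Ecell = −(0.0592/3)·log([dilute]/[conc]) = −(0.0592/3)·log(0.0267/2.1) = +0.037 V.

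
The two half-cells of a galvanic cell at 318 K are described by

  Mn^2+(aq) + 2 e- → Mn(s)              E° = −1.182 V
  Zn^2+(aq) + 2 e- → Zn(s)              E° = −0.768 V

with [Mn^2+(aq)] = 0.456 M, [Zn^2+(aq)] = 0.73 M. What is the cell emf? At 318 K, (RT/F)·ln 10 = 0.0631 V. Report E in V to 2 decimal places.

+0.42 V

Since E°(Zn²⁺/Zn) > E°(Mn²⁺/Mn), Zn²⁺/Zn serves as the cathode.
E°cell = −0.768 − (−1.182) = +0.414 V, with n = 2 electrons transferred.
For the overall reaction Zn^2+(aq) + Mn(s) → Zn(s) + Mn^2+(aq), Q = [Mn^2+(aq)] / [Zn^2+(aq)] = 0.625, giving log Q = −0.204.
Applying E = E° − (RT ln10/nF)·log Q gives +0.414 − (0.0631/2)(−0.204) = +0.42 V.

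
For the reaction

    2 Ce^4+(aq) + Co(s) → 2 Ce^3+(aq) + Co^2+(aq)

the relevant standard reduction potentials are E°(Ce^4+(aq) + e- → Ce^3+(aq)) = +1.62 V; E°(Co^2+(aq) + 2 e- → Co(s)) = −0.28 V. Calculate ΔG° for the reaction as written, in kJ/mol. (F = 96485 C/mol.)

−367 kJ/mol

In the reaction as written Ce^4+(aq) is reduced, so the Ce⁴⁺/Ce³⁺ couple is the cathode and Co²⁺/Co is the anode.
E°cell = +1.62 − (−0.28) = +1.90 V; balancing electrons gives n = 2.
ΔG° = −nFE°cell = −(2)(96485)(+1.90) J/mol = −367 kJ/mol.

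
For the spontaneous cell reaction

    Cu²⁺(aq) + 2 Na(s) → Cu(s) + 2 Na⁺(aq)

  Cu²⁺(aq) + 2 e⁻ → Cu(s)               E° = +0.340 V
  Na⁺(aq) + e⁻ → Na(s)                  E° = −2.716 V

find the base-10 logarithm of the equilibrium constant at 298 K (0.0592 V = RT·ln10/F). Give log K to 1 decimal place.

The Cu²⁺/Cu couple is reduced (cathode); E°cell = +0.340 − (−2.716) = +3.056 V with n = 2.
At equilibrium E = 0, so log K = nE°cell / 0.0592 = (2)(+3.056) / 0.0592 = 103.2.

log K = 103.2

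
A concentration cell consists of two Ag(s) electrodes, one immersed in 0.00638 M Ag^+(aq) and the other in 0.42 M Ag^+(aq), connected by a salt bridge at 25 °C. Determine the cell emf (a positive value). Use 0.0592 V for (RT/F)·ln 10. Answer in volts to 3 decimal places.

0.108 V

For a concentration cell E°cell = 0, since both electrodes use the same couple.
The compartment with the higher Ag^+(aq) concentration (0.42 M) acts as the cathode; ions are reduced there and produced at the dilute (0.00638 M) anode.
With n = 1, Ecell = −(0.0592/1)·log([dilute]/[conc]) = −(0.0592/1)·log(0.00638/0.42) = +0.108 V.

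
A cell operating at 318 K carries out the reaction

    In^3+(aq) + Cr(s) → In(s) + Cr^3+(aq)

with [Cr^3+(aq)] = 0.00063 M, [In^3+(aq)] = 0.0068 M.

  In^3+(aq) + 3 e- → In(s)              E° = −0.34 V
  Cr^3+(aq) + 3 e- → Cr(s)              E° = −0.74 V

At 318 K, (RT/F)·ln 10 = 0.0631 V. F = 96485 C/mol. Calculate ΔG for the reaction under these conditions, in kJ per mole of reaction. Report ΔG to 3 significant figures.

The standard cell potential is −0.34 − (−0.74) = +0.40 V, with n = 3 electrons in the balanced equation.
The reaction quotient is [Cr^3+(aq)] / [In^3+(aq)] = 0.0926; by Nernst, E = +0.40 − (0.0631/3)(−1.033) = +0.4217 V.
Then ΔG = −nFE = −3 × 96485 × +0.4217 J/mol = −122 kJ/mol.

−122 kJ/mol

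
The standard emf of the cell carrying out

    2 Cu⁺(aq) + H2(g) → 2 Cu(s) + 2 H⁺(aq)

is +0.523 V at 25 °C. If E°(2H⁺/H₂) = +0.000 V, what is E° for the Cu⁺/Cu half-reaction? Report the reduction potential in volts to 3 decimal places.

In the reaction as written the Cu⁺/Cu couple is reduced (cathode) and 2H⁺/H₂ is oxidized (anode), so E°cell = E°(Cu⁺/Cu) − E°(2H⁺/H₂).
E°(Cu⁺/Cu) = E°cell + E°(anode) = +0.523 + (+0.000) = +0.523 V.

+0.523 V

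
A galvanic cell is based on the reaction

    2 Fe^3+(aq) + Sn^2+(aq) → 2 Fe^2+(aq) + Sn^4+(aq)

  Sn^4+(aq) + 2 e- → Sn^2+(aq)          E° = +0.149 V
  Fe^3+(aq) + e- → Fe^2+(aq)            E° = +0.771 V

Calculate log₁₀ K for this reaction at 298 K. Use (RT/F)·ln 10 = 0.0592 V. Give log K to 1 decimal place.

log K = 21.0

The Fe³⁺/Fe²⁺ couple is reduced (cathode); E°cell = +0.771 − (+0.149) = +0.622 V with n = 2.
At equilibrium E = 0, so log K = nE°cell / 0.0592 = (2)(+0.622) / 0.0592 = 21.0.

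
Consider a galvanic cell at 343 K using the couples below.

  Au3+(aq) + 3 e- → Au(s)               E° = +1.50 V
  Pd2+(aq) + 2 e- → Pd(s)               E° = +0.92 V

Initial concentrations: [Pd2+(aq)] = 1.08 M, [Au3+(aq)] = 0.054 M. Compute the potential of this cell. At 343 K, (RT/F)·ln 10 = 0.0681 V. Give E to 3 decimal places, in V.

Since E°(Au³⁺/Au) > E°(Pd²⁺/Pd), Au³⁺/Au serves as the cathode.
E°cell = +1.50 − (+0.92) = +0.58 V, with n = 6 electrons transferred.
For the overall reaction 2 Au3+(aq) + 3 Pd(s) → 2 Au(s) + 3 Pd2+(aq), Q = [Pd2+(aq)]^3 / [Au3+(aq)]^2 = 432, giving log Q = 2.635.
Applying E = E° − (RT ln10/nF)·log Q gives +0.58 − (0.0681/6)(2.635) = +0.550 V.

+0.550 V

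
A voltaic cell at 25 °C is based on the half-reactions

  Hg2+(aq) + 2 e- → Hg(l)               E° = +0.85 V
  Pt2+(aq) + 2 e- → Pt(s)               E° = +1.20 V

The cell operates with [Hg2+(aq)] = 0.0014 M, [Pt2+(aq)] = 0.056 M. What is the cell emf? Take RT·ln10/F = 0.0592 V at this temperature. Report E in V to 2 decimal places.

Since E°(Pt²⁺/Pt) > E°(Hg²⁺/Hg), Pt²⁺/Pt serves as the cathode.
E°cell = +1.20 − (+0.85) = +0.35 V, with n = 2 electrons transferred.
The balanced reaction is Pt2+(aq) + Hg(l) → Pt(s) + Hg2+(aq), so Q = [Hg2+(aq)] / [Pt2+(aq)] = 0.025 and log Q = −1.602.
By the Nernst equation, E = +0.35 − (0.0592/2)·(−1.602) = +0.40 V.

+0.40 V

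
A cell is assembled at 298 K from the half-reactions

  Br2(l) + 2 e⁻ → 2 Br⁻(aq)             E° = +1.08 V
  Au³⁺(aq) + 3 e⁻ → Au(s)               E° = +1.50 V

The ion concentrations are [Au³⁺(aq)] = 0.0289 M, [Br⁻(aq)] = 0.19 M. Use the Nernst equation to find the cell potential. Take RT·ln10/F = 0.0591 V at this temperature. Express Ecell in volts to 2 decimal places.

+0.35 V

Au³⁺/Au is reduced (cathode, E° = +1.50 V) and Br₂/Br⁻ is oxidized (anode).
The standard potential is +1.50 − (+1.08) = +0.42 V and the balanced reaction transfers n = 6 electrons.
For the overall reaction 2 Au³⁺(aq) + 6 Br⁻(aq) → 2 Au(s) + 3 Br2(l), Q = 1 / ([Au³⁺(aq)]^2·[Br⁻(aq)]^6) = 2.54×10^7, giving log Q = 7.406.
E = E° − (0.0591/n)·log Q = +0.42 − (0.0591/6)(7.406) = +0.35 V.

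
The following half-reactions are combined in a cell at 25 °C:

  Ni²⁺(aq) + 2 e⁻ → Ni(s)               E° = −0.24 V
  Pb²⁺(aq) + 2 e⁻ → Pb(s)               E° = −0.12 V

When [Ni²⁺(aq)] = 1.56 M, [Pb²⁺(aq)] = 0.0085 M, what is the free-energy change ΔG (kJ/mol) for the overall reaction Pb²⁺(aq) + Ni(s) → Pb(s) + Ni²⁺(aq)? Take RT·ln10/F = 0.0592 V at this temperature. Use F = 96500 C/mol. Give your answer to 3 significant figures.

−10.2 kJ/mol

E°cell = −0.12 − (−0.24) = +0.12 V; the balanced reaction transfers n = 2 electrons.
Here Q = [Ni²⁺(aq)] / [Pb²⁺(aq)] = 184 (log Q = 2.264), giving E = +0.12 − (0.0592/2)·(2.264) = +0.0530 V.
Then ΔG = −nFE = −2 × 96500 × +0.0530 J/mol = −10.2 kJ/mol.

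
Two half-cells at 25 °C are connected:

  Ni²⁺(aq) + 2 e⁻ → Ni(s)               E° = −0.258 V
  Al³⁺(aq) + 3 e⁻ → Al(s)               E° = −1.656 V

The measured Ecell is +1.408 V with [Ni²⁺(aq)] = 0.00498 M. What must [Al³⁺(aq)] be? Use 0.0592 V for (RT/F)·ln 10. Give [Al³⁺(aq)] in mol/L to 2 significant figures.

0.00011 M

The Ni²⁺/Ni couple has the larger reduction potential, so it is the cathode: E°cell = −0.258 − (−1.656) = +1.398 V and n = 6.
Since E = E° − (0.0592/n)·log Q, log Q = n(E° − E)/0.0592 = −1.014.
For 3 Ni²⁺(aq) + 2 Al(s) → 3 Ni(s) + 2 Al³⁺(aq), the reaction quotient is Q = [Al³⁺(aq)]^2 / [Ni²⁺(aq)]^3.
Substituting the known concentrations and solving, log [Al³⁺(aq)] = −3.961 and [Al³⁺(aq)] = 0.00011 M.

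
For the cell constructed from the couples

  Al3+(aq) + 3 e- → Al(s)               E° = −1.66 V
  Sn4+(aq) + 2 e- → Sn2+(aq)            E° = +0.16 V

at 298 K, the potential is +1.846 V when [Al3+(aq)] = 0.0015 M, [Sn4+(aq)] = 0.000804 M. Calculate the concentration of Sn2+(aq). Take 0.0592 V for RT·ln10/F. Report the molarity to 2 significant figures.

0.0081 M

With Sn⁴⁺/Sn²⁺ at the cathode and Al³⁺/Al at the anode, E°cell = +0.16 − (−1.66) = +1.82 V (n = 6).
Rearranging E = E° − (0.0592/n)·log Q gives log Q = 6(+1.82 − (+1.846))/0.0592 = −2.635.
Balancing electrons gives 3 Sn4+(aq) + 2 Al(s) → 3 Sn2+(aq) + 2 Al3+(aq); thus Q = ([Sn2+(aq)]^3·[Al3+(aq)]^2) / [Sn4+(aq)]^3.
Solving for the unknown gives log [Sn2+(aq)] = −2.090, so [Sn2+(aq)] ≈ 0.0081 M.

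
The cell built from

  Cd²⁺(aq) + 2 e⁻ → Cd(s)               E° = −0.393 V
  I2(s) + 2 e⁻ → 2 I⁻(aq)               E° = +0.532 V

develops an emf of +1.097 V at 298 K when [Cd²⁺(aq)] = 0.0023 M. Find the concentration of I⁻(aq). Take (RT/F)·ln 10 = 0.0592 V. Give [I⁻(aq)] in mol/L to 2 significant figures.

0.026 M

The I₂/I⁻ couple has the larger reduction potential, so it is the cathode: E°cell = +0.532 − (−0.393) = +0.925 V and n = 2.
Since E = E° − (0.0592/n)·log Q, log Q = n(E° − E)/0.0592 = −5.811.
Balancing electrons gives I2(s) + Cd(s) → 2 I⁻(aq) + Cd²⁺(aq); thus Q = [I⁻(aq)]^2·[Cd²⁺(aq)].
Isolating [I⁻(aq)] in Q = 10^{−5.811} yields log [I⁻(aq)] = −1.586, i.e. 0.026 M.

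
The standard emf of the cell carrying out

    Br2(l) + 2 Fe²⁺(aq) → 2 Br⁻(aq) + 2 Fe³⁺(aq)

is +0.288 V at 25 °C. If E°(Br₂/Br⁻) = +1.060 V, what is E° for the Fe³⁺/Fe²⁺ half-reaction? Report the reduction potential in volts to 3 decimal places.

In the reaction as written the Br₂/Br⁻ couple is reduced (cathode) and Fe³⁺/Fe²⁺ is oxidized (anode), so E°cell = E°(Br₂/Br⁻) − E°(Fe³⁺/Fe²⁺).
E°(Fe³⁺/Fe²⁺) = E°(cathode) − E°cell = +1.060 − (+0.288) = +0.772 V.

+0.772 V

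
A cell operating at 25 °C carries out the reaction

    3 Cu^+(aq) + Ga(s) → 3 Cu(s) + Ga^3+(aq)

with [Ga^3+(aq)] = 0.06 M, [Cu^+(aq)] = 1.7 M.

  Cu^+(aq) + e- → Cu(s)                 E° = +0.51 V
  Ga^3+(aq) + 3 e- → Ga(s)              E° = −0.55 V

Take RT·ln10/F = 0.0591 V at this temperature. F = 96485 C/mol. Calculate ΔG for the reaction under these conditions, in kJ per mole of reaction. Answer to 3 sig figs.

−318 kJ/mol

E°cell = +0.51 − (−0.55) = +1.06 V; the balanced reaction transfers n = 3 electrons.
The reaction quotient is [Ga^3+(aq)] / [Cu^+(aq)]^3 = 0.0122; by Nernst, E = +1.06 − (0.0591/3)(−1.913) = +1.0977 V.
Finally ΔG = −nFE = −(3)(96485 C/mol)(+1.0977 V) = −318 kJ/mol.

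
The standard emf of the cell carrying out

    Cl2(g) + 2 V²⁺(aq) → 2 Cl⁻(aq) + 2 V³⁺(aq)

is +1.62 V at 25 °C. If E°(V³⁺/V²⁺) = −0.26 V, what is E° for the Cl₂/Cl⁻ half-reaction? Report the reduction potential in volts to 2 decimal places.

In the reaction as written the Cl₂/Cl⁻ couple is reduced (cathode) and V³⁺/V²⁺ is oxidized (anode), so E°cell = E°(Cl₂/Cl⁻) − E°(V³⁺/V²⁺).
E°(Cl₂/Cl⁻) = E°cell + E°(anode) = +1.62 + (−0.26) = +1.36 V.

+1.36 V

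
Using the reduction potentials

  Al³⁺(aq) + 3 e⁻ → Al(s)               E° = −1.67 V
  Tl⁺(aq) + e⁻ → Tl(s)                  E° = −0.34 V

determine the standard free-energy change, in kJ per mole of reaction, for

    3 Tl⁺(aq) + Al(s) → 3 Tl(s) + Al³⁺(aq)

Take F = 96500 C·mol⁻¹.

−385 kJ/mol

In the reaction as written Tl⁺(aq) is reduced, so the Tl⁺/Tl couple is the cathode and Al³⁺/Al is the anode.
E°cell = −0.34 − (−1.67) = +1.33 V; balancing electrons gives n = 3.
ΔG° = −nFE°cell = −(3)(96500)(+1.33) J/mol = −385 kJ/mol.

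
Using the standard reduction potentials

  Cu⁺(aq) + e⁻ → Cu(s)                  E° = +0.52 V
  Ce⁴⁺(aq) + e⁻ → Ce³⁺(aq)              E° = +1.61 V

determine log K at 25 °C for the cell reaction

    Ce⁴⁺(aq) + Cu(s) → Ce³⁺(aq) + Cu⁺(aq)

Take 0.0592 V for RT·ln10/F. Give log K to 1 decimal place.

log K = 18.4

The Ce⁴⁺/Ce³⁺ couple is reduced (cathode); E°cell = +1.61 − (+0.52) = +1.09 V with n = 1.
At equilibrium E = 0, so log K = nE°cell / 0.0592 = (1)(+1.09) / 0.0592 = 18.4.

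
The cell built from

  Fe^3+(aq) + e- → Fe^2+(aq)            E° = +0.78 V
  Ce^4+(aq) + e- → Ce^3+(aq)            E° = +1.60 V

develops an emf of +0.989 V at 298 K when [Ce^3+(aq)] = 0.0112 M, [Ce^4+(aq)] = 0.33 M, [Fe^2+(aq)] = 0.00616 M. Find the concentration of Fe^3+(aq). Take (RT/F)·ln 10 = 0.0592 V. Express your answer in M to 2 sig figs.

0.00025 M

With Ce⁴⁺/Ce³⁺ at the cathode and Fe³⁺/Fe²⁺ at the anode, E°cell = +1.60 − (+0.78) = +0.82 V (n = 1).
Rearranging E = E° − (0.0592/n)·log Q gives log Q = 1(+0.82 − (+0.989))/0.0592 = −2.855.
Balancing electrons gives Ce^4+(aq) + Fe^2+(aq) → Ce^3+(aq) + Fe^3+(aq); thus Q = ([Ce^3+(aq)]·[Fe^3+(aq)]) / ([Ce^4+(aq)]·[Fe^2+(aq)]).
Solving for the unknown gives log [Fe^3+(aq)] = −3.596, so [Fe^3+(aq)] ≈ 0.00025 M.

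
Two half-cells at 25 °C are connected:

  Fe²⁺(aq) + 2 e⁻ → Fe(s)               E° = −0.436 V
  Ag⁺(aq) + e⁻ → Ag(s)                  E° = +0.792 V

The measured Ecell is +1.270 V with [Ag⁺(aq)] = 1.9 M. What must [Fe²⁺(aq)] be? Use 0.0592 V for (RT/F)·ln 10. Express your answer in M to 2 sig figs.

0.14 M

Ag⁺/Ag is the cathode (higher E°); E°cell = +0.792 − (−0.436) = +1.228 V with n = 2.
Since E = E° − (0.0592/n)·log Q, log Q = n(E° − E)/0.0592 = −1.419.
Balancing electrons gives 2 Ag⁺(aq) + Fe(s) → 2 Ag(s) + Fe²⁺(aq); thus Q = [Fe²⁺(aq)] / [Ag⁺(aq)]^2.
Solving for the unknown gives log [Fe²⁺(aq)] = −0.861, so [Fe²⁺(aq)] ≈ 0.14 M.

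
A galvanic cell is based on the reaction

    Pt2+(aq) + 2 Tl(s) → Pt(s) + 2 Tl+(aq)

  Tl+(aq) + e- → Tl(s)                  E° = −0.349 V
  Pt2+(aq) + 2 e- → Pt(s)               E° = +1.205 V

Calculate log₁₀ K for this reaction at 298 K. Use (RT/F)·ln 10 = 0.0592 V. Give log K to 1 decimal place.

log K = 52.5

The Pt²⁺/Pt couple is reduced (cathode); E°cell = +1.205 − (−0.349) = +1.554 V with n = 2.
At equilibrium E = 0, so log K = nE°cell / 0.0592 = (2)(+1.554) / 0.0592 = 52.5.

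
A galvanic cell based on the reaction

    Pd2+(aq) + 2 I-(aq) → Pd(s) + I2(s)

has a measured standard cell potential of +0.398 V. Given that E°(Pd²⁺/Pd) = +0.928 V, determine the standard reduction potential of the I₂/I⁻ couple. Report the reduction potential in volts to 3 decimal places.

+0.530 V

In the reaction as written the Pd²⁺/Pd couple is reduced (cathode) and I₂/I⁻ is oxidized (anode), so E°cell = E°(Pd²⁺/Pd) − E°(I₂/I⁻).
E°(I₂/I⁻) = E°(cathode) − E°cell = +0.928 − (+0.398) = +0.530 V.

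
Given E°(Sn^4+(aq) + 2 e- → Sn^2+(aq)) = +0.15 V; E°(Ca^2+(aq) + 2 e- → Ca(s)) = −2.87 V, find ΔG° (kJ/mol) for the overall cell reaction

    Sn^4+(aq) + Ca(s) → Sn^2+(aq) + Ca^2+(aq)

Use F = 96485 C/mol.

−583 kJ/mol

In the reaction as written Sn^4+(aq) is reduced, so the Sn⁴⁺/Sn²⁺ couple is the cathode and Ca²⁺/Ca is the anode.
E°cell = +0.15 − (−2.87) = +3.02 V; balancing electrons gives n = 2.
ΔG° = −nFE°cell = −(2)(96485)(+3.02) J/mol = −583 kJ/mol.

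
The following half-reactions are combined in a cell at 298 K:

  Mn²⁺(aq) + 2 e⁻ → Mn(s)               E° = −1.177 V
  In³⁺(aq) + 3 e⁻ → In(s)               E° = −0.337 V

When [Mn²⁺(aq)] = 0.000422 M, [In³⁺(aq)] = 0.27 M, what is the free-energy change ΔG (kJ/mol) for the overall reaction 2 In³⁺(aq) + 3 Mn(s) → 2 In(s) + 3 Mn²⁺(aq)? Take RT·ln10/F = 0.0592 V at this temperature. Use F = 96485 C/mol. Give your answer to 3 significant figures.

−538 kJ/mol

E°cell = −0.337 − (−1.177) = +0.840 V; the balanced reaction transfers n = 6 electrons.
Here Q = [Mn²⁺(aq)]^3 / [In³⁺(aq)]^2 = 1.03×10^−9 (log Q = −8.987), giving E = +0.840 − (0.0592/6)·(−8.987) = +0.9287 V.
Then ΔG = −nFE = −6 × 96485 × +0.9287 J/mol = −538 kJ/mol.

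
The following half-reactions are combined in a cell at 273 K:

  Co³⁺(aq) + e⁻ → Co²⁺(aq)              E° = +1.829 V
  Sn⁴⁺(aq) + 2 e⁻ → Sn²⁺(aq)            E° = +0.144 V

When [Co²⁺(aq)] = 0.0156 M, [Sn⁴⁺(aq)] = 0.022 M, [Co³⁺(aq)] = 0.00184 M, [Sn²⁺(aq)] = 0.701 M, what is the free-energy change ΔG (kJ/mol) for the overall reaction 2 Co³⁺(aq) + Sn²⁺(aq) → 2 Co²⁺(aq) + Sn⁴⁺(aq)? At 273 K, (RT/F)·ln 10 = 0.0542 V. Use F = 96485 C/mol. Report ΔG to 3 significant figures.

With Co³⁺/Co²⁺ reduced at the cathode, E°cell = +1.829 − (+0.144) = +1.685 V and n = 2.
Here Q = ([Co²⁺(aq)]^2·[Sn⁴⁺(aq)]) / ([Co³⁺(aq)]^2·[Sn²⁺(aq)]) = 2.26 (log Q = 0.353), giving E = +1.685 − (0.0542/2)·(0.353) = +1.6754 V.
ΔG = −nFE = −(2)(96485)(+1.6754) J/mol = −323 kJ/mol.

−323 kJ/mol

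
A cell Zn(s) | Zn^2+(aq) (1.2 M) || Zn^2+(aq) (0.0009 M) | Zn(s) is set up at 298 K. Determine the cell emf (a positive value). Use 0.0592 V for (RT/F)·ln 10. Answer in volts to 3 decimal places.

For a concentration cell E°cell = 0, since both electrodes use the same couple.
The compartment with the higher Zn^2+(aq) concentration (1.2 M) acts as the cathode; ions are reduced there and produced at the dilute (0.0009 M) anode.
With n = 2, Ecell = −(0.0592/2)·log([dilute]/[conc]) = −(0.0592/2)·log(0.0009/1.2) = +0.092 V.

0.092 V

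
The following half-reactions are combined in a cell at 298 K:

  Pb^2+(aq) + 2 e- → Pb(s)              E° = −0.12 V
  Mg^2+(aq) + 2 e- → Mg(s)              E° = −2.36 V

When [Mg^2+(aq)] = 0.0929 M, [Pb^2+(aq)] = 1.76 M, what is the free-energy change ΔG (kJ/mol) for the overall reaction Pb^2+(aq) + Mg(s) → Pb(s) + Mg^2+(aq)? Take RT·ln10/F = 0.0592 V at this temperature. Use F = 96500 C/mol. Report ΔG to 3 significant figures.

With Pb²⁺/Pb reduced at the cathode, E°cell = −0.12 − (−2.36) = +2.24 V and n = 2.
The reaction quotient is [Mg^2+(aq)] / [Pb^2+(aq)] = 0.0528; by Nernst, E = +2.24 − (0.0592/2)(−1.277) = +2.2778 V.
Then ΔG = −nFE = −2 × 96500 × +2.2778 J/mol = −440 kJ/mol.

−440 kJ/mol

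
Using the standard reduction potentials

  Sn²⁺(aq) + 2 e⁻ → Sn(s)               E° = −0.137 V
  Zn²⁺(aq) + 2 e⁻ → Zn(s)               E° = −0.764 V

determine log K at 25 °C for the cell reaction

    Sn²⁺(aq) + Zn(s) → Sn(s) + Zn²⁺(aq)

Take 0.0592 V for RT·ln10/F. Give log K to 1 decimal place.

The Sn²⁺/Sn couple is reduced (cathode); E°cell = −0.137 − (−0.764) = +0.627 V with n = 2.
At equilibrium E = 0, so log K = nE°cell / 0.0592 = (2)(+0.627) / 0.0592 = 21.2.

log K = 21.2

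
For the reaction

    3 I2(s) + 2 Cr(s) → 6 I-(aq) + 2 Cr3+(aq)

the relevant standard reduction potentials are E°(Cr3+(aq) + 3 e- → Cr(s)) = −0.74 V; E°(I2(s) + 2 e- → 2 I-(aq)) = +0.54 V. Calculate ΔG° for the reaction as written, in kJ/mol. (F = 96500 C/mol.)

In the reaction as written I2(s) is reduced, so the I₂/I⁻ couple is the cathode and Cr³⁺/Cr is the anode.
E°cell = +0.54 − (−0.74) = +1.28 V; balancing electrons gives n = 6.
ΔG° = −nFE°cell = −(6)(96500)(+1.28) J/mol = −741 kJ/mol.

−741 kJ/mol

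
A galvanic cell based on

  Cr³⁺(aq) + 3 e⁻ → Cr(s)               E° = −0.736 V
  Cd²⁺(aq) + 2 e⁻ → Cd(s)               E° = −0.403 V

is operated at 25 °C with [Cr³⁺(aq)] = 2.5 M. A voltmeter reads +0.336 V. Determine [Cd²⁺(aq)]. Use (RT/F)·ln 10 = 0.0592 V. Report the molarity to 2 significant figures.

With Cd²⁺/Cd at the cathode and Cr³⁺/Cr at the anode, E°cell = −0.403 − (−0.736) = +0.333 V (n = 6).
From the Nernst equation, log Q = n(E° − E)/0.0592 = 6·(+0.333 − (+0.336))/0.0592 = −0.304.
For 3 Cd²⁺(aq) + 2 Cr(s) → 3 Cd(s) + 2 Cr³⁺(aq), the reaction quotient is Q = [Cr³⁺(aq)]^2 / [Cd²⁺(aq)]^3.
Isolating [Cd²⁺(aq)] in Q = 10^{−0.304} yields log [Cd²⁺(aq)] = 0.367, i.e. 2.3 M.

2.3 M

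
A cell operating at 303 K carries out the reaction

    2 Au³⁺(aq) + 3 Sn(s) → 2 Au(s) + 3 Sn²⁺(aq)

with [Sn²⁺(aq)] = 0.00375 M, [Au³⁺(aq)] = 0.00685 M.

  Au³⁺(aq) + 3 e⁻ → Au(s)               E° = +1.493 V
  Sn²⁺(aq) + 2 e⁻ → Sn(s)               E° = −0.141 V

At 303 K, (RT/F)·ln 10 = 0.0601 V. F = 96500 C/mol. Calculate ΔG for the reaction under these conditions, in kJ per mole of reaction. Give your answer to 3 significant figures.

−963 kJ/mol

E°cell = +1.493 − (−0.141) = +1.634 V; the balanced reaction transfers n = 6 electrons.
Q = [Sn²⁺(aq)]^3 / [Au³⁺(aq)]^2 = 0.00112, so log Q = −2.949 and E = +1.634 − (0.0601/6)(−2.949) = +1.6635 V.
ΔG = −nFE = −(6)(96500)(+1.6635) J/mol = −963 kJ/mol.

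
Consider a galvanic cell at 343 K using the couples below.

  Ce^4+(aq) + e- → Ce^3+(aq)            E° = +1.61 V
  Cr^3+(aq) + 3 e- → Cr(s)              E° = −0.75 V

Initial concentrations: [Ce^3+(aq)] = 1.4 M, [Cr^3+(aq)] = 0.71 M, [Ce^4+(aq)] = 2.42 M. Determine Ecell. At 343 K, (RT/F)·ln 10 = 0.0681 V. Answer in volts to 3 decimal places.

+2.380 V

Ce⁴⁺/Ce³⁺ is reduced (cathode, E° = +1.61 V) and Cr³⁺/Cr is oxidized (anode).
The standard potential is +1.61 − (−0.75) = +2.36 V and the balanced reaction transfers n = 3 electrons.
Balancing gives 3 Ce^4+(aq) + Cr(s) → 3 Ce^3+(aq) + Cr^3+(aq); hence Q = ([Ce^3+(aq)]^3·[Cr^3+(aq)]) / [Ce^4+(aq)]^3 = 0.137 (log Q = −0.862).
By the Nernst equation, E = +2.36 − (0.0681/3)·(−0.862) = +2.380 V.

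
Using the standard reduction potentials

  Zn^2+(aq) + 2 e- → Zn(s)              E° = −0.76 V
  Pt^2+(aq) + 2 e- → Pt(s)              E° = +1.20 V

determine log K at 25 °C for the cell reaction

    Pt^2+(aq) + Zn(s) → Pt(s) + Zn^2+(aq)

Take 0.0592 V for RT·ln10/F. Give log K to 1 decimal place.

log K = 66.2

The Pt²⁺/Pt couple is reduced (cathode); E°cell = +1.20 − (−0.76) = +1.96 V with n = 2.
At equilibrium E = 0, so log K = nE°cell / 0.0592 = (2)(+1.96) / 0.0592 = 66.2.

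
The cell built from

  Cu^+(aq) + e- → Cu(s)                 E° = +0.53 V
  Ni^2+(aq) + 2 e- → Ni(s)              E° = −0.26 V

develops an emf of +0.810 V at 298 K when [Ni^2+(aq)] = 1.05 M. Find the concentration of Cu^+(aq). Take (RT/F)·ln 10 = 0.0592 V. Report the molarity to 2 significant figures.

2.2 M

With Cu⁺/Cu at the cathode and Ni²⁺/Ni at the anode, E°cell = +0.53 − (−0.26) = +0.79 V (n = 2).
Rearranging E = E° − (0.0592/n)·log Q gives log Q = 2(+0.79 − (+0.810))/0.0592 = −0.676.
The balanced reaction is 2 Cu^+(aq) + Ni(s) → 2 Cu(s) + Ni^2+(aq), so Q = [Ni^2+(aq)] / [Cu^+(aq)]^2.
Solving for the unknown gives log [Cu^+(aq)] = 0.349, so [Cu^+(aq)] ≈ 2.2 M.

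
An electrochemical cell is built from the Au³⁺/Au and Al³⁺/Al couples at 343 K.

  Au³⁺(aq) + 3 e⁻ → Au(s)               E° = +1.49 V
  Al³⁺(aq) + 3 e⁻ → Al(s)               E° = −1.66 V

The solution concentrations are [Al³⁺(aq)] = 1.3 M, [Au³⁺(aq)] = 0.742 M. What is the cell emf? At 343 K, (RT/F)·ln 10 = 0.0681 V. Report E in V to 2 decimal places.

Since E°(Au³⁺/Au) > E°(Al³⁺/Al), Au³⁺/Au serves as the cathode.
E°cell = E°cat − E°an = +1.49 − (−1.66) = +3.15 V; n = 3.
For the overall reaction Au³⁺(aq) + Al(s) → Au(s) + Al³⁺(aq), Q = [Al³⁺(aq)] / [Au³⁺(aq)] = 1.75, giving log Q = 0.244.
E = E° − (0.0681/n)·log Q = +3.15 − (0.0681/3)(0.244) = +3.14 V.

+3.14 V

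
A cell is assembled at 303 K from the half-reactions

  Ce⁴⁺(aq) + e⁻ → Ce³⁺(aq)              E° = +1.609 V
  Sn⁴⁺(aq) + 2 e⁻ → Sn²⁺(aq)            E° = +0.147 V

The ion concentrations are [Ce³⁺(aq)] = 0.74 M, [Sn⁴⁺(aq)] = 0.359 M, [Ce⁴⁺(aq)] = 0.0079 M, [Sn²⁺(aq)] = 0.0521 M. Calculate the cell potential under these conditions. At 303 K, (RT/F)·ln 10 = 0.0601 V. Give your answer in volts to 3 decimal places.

+1.318 V

The Ce⁴⁺/Ce³⁺ couple has the more positive E°, so it is the cathode; Sn⁴⁺/Sn²⁺ is the anode.
The standard potential is +1.609 − (+0.147) = +1.462 V and the balanced reaction transfers n = 2 electrons.
The balanced reaction is 2 Ce⁴⁺(aq) + Sn²⁺(aq) → 2 Ce³⁺(aq) + Sn⁴⁺(aq), so Q = ([Ce³⁺(aq)]^2·[Sn⁴⁺(aq)]) / ([Ce⁴⁺(aq)]^2·[Sn²⁺(aq)]) = 6.05×10^4 and log Q = 4.781.
By the Nernst equation, E = +1.462 − (0.0601/2)·(4.781) = +1.318 V.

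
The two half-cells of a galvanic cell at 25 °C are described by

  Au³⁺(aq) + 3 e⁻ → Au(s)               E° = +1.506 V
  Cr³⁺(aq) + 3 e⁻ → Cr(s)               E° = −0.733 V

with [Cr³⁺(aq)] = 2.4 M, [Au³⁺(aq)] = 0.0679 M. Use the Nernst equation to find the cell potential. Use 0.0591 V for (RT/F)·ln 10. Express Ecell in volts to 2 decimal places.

The Au³⁺/Au couple has the more positive E°, so it is the cathode; Cr³⁺/Cr is the anode.
E°cell = E°cat − E°an = +1.506 − (−0.733) = +2.239 V; n = 3.
For the overall reaction Au³⁺(aq) + Cr(s) → Au(s) + Cr³⁺(aq), Q = [Cr³⁺(aq)] / [Au³⁺(aq)] = 35.3, giving log Q = 1.548.
By the Nernst equation, E = +2.239 − (0.0591/3)·(1.548) = +2.21 V.

+2.21 V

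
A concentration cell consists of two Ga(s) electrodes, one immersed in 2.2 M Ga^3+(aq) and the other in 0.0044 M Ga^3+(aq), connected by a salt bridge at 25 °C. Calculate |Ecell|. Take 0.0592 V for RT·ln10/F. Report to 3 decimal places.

0.053 V

For a concentration cell E°cell = 0, since both electrodes use the same couple.
The compartment with the higher Ga^3+(aq) concentration (2.2 M) acts as the cathode; ions are reduced there and produced at the dilute (0.0044 M) anode.
With n = 3, Ecell = −(0.0592/3)·log([dilute]/[conc]) = −(0.0592/3)·log(0.0044/2.2) = +0.053 V.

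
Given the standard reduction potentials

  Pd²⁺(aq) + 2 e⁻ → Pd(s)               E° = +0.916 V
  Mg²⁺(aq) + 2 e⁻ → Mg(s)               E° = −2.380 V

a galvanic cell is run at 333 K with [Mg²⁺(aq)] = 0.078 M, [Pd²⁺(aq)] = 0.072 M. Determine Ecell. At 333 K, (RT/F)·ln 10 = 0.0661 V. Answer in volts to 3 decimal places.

+3.295 V

The Pd²⁺/Pd couple has the more positive E°, so it is the cathode; Mg²⁺/Mg is the anode.
E°cell = E°cat − E°an = +0.916 − (−2.380) = +3.296 V; n = 2.
For the overall reaction Pd²⁺(aq) + Mg(s) → Pd(s) + Mg²⁺(aq), Q = [Mg²⁺(aq)] / [Pd²⁺(aq)] = 1.08, giving log Q = 0.035.
By the Nernst equation, E = +3.296 − (0.0661/2)·(0.035) = +3.295 V.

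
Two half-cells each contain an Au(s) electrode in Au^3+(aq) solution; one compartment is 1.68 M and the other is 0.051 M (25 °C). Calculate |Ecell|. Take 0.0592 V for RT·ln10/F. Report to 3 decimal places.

0.030 V

For a concentration cell E°cell = 0, since both electrodes use the same couple.
The compartment with the higher Au^3+(aq) concentration (1.68 M) acts as the cathode; ions are reduced there and produced at the dilute (0.051 M) anode.
With n = 3, Ecell = −(0.0592/3)·log([dilute]/[conc]) = −(0.0592/3)·log(0.051/1.68) = +0.030 V.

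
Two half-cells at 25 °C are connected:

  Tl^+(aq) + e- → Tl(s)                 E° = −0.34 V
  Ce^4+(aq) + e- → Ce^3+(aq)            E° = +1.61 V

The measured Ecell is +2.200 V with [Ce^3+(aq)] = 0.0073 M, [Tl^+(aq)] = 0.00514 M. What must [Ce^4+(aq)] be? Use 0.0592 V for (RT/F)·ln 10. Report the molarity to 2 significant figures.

With Ce⁴⁺/Ce³⁺ at the cathode and Tl⁺/Tl at the anode, E°cell = +1.61 − (−0.34) = +1.95 V (n = 1).
From the Nernst equation, log Q = n(E° − E)/0.0592 = 1·(+1.95 − (+2.200))/0.0592 = −4.223.
Balancing electrons gives Ce^4+(aq) + Tl(s) → Ce^3+(aq) + Tl^+(aq); thus Q = ([Ce^3+(aq)]·[Tl^+(aq)]) / [Ce^4+(aq)].
Solving for the unknown gives log [Ce^4+(aq)] = −0.203, so [Ce^4+(aq)] ≈ 0.63 M.

0.63 M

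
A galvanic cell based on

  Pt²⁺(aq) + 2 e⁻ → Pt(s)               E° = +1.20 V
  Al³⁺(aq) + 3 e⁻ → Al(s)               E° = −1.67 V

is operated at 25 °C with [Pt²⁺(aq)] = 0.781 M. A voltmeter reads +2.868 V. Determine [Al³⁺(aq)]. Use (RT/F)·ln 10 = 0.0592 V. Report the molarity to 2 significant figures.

0.87 M

The Pt²⁺/Pt couple has the larger reduction potential, so it is the cathode: E°cell = +1.20 − (−1.67) = +2.87 V and n = 6.
Rearranging E = E° − (0.0592/n)·log Q gives log Q = 6(+2.87 − (+2.868))/0.0592 = 0.203.
The balanced reaction is 3 Pt²⁺(aq) + 2 Al(s) → 3 Pt(s) + 2 Al³⁺(aq), so Q = [Al³⁺(aq)]^2 / [Pt²⁺(aq)]^3.
Substituting the known concentrations and solving, log [Al³⁺(aq)] = −0.060 and [Al³⁺(aq)] = 0.87 M.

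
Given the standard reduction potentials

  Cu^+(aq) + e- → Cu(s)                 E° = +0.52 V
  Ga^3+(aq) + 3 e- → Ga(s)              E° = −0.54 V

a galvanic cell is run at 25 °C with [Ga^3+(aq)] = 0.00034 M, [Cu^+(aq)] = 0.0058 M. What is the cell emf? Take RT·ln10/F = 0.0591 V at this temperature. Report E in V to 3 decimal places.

+0.996 V

Cu⁺/Cu is reduced (cathode, E° = +0.52 V) and Ga³⁺/Ga is oxidized (anode).
E°cell = E°cat − E°an = +0.52 − (−0.54) = +1.06 V; n = 3.
For the overall reaction 3 Cu^+(aq) + Ga(s) → 3 Cu(s) + Ga^3+(aq), Q = [Ga^3+(aq)] / [Cu^+(aq)]^3 = 1.74×10^3, giving log Q = 3.241.
By the Nernst equation, E = +1.06 − (0.0591/3)·(3.241) = +0.996 V.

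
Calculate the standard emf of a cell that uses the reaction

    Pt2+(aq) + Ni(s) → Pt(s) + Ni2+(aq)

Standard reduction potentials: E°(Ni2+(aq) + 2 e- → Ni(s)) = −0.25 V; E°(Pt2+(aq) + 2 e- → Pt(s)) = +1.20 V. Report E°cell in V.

+1.45 V

Pt2+(aq) gains electrons, so the Pt²⁺/Pt couple is the cathode; the Ni²⁺/Ni couple is the anode.
E°cell = E°(cathode) − E°(anode) = +1.20 − (−0.25) = +1.45 V.
The positive value indicates the reaction is spontaneous as written.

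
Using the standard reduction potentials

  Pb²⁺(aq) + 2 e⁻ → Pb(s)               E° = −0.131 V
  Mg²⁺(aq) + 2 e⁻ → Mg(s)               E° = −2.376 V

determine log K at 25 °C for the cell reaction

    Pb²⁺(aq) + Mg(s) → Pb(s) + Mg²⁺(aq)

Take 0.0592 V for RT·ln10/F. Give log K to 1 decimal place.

The Pb²⁺/Pb couple is reduced (cathode); E°cell = −0.131 − (−2.376) = +2.245 V with n = 2.
At equilibrium E = 0, so log K = nE°cell / 0.0592 = (2)(+2.245) / 0.0592 = 75.8.

log K = 75.8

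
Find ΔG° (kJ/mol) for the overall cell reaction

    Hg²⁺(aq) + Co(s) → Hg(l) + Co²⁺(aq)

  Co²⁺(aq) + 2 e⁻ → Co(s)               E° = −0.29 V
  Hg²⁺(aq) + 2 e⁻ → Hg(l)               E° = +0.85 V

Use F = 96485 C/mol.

−220 kJ/mol

In the reaction as written Hg²⁺(aq) is reduced, so the Hg²⁺/Hg couple is the cathode and Co²⁺/Co is the anode.
E°cell = +0.85 − (−0.29) = +1.14 V; balancing electrons gives n = 2.
ΔG° = −nFE°cell = −(2)(96485)(+1.14) J/mol = −220 kJ/mol.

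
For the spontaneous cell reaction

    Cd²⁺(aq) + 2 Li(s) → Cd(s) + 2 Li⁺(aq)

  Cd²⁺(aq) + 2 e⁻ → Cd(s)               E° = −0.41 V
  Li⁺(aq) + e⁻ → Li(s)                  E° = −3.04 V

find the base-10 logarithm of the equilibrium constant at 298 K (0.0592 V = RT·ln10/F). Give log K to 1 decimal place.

log K = 88.9

The Cd²⁺/Cd couple is reduced (cathode); E°cell = −0.41 − (−3.04) = +2.63 V with n = 2.
At equilibrium E = 0, so log K = nE°cell / 0.0592 = (2)(+2.63) / 0.0592 = 88.9.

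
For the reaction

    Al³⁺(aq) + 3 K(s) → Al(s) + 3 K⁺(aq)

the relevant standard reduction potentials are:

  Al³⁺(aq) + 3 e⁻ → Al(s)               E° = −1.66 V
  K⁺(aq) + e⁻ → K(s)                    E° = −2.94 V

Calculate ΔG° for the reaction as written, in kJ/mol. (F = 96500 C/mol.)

In the reaction as written Al³⁺(aq) is reduced, so the Al³⁺/Al couple is the cathode and K⁺/K is the anode.
E°cell = −1.66 − (−2.94) = +1.28 V; balancing electrons gives n = 3.
ΔG° = −nFE°cell = −(3)(96500)(+1.28) J/mol = −371 kJ/mol.

−371 kJ/mol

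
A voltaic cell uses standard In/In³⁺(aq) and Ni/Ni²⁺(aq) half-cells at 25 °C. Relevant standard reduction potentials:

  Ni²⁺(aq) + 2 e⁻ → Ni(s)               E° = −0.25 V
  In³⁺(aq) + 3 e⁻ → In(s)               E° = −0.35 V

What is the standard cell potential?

+0.10 V

Of the two couples in this cell, the one with the more positive reduction potential is reduced at the cathode: here that is Ni²⁺/Ni (−0.25 V); In³⁺/In (−0.35 V) is the anode.
E°cell = E°(cathode) − E°(anode) = −0.25 − (−0.35) = +0.10 V.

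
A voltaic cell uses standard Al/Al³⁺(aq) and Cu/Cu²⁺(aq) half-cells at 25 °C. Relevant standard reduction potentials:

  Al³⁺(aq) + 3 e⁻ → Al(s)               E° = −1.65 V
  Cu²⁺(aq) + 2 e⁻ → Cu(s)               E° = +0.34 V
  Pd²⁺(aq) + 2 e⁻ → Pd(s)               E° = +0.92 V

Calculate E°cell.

+1.99 V

The Cu²⁺/Cu couple has the higher E°, so Cu ion is reduced (cathode) and Al is oxidized (anode).
E°cell = E°(cathode) − E°(anode) = +0.34 − (−1.65) = +1.99 V.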